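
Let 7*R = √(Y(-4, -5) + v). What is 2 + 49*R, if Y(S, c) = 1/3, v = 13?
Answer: 2 + 14*√30/3 ≈ 27.560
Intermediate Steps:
Y(S, c) = ⅓
R = 2*√30/21 (R = √(⅓ + 13)/7 = √(40/3)/7 = (2*√30/3)/7 = 2*√30/21 ≈ 0.52164)
2 + 49*R = 2 + 49*(2*√30/21) = 2 + 14*√30/3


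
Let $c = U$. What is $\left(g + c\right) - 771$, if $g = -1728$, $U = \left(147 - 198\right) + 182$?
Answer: $-2368$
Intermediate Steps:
$U = 131$ ($U = -51 + 182 = 131$)
$c = 131$
$\left(g + c\right) - 771 = \left(-1728 + 131\right) - 771 = -1597 - 771 = -2368$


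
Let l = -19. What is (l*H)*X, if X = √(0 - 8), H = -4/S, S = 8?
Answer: 19*I*√2 ≈ 26.87*I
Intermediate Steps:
H = -½ (H = -4/8 = -4*⅛ = -½ ≈ -0.50000)
X = 2*I*√2 (X = √(-8) = 2*I*√2 ≈ 2.8284*I)
(l*H)*X = (-19*(-½))*(2*I*√2) = 19*(2*I*√2)/2 = 19*I*√2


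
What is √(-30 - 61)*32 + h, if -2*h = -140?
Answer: 70 + 32*I*√91 ≈ 70.0 + 305.26*I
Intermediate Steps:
h = 70 (h = -½*(-140) = 70)
√(-30 - 61)*32 + h = √(-30 - 61)*32 + 70 = √(-91)*32 + 70 = (I*√91)*32 + 70 = 32*I*√91 + 70 = 70 + 32*I*√91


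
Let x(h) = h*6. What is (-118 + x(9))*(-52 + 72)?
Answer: -1280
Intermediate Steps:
x(h) = 6*h
(-118 + x(9))*(-52 + 72) = (-118 + 6*9)*(-52 + 72) = (-118 + 54)*20 = -64*20 = -1280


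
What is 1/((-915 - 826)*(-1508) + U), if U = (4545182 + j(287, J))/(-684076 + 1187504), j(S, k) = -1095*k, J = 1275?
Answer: 503428/1321717116241 ≈ 3.8089e-7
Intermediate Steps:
U = 3149057/503428 (U = (4545182 - 1095*1275)/(-684076 + 1187504) = (4545182 - 1396125)/503428 = 3149057*(1/503428) = 3149057/503428 ≈ 6.2552)
1/((-915 - 826)*(-1508) + U) = 1/((-915 - 826)*(-1508) + 3149057/503428) = 1/(-1741*(-1508) + 3149057/503428) = 1/(2625428 + 3149057/503428) = 1/(1321717116241/503428) = 503428/1321717116241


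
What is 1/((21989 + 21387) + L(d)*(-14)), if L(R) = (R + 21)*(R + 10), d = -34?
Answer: 1/39008 ≈ 2.5636e-5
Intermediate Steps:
L(R) = (10 + R)*(21 + R) (L(R) = (21 + R)*(10 + R) = (10 + R)*(21 + R))
1/((21989 + 21387) + L(d)*(-14)) = 1/((21989 + 21387) + (210 + (-34)**2 + 31*(-34))*(-14)) = 1/(43376 + (210 + 1156 - 1054)*(-14)) = 1/(43376 + 312*(-14)) = 1/(43376 - 4368) = 1/39008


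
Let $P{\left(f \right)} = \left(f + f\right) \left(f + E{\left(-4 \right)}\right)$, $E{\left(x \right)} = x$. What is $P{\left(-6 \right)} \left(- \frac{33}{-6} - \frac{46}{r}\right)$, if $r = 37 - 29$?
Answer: $-30$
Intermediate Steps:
$r = 8$ ($r = 37 - 29 = 8$)
$P{\left(f \right)} = 2 f \left(-4 + f\right)$ ($P{\left(f \right)} = \left(f + f\right) \left(f - 4\right) = 2 f \left(-4 + f\right)$)
$P{\left(-6 \right)} \left(- \frac{33}{-6} - \frac{46}{r}\right) = 2 \left(-6\right) \left(-4 - 6\right) \left(- \frac{33}{-6} - \frac{46}{8}\right) = 2 \left(-6\right) \left(-10\right) \left(\left(-33\right) \left(- \frac{1}{6}\right) - \frac{23}{4}\right) = 120 \left(\frac{11}{2} - \frac{23}{4}\right) = 120 \left(- \frac{1}{4}\right) = -30$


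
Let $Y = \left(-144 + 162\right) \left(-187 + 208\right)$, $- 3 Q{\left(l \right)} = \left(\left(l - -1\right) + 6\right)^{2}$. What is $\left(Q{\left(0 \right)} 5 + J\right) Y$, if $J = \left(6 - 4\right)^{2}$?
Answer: $-29358$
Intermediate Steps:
$Q{\left(l \right)} = - \frac{\left(7 + l\right)^{2}}{3}$ ($Q{\left(l \right)} = - \frac{\left(\left(l - -1\right) + 6\right)^{2}}{3} = - \frac{\left(\left(l + 1\right) + 6\right)^{2}}{3} = - \frac{\left(\left(1 + l\right) + 6\right)^{2}}{3} = - \frac{\left(7 + l\right)^{2}}{3}$)
$J = 4$ ($J = 2^{2} = 4$)
$Y = 378$ ($Y = 18 \cdot 21 = 378$)
$\left(Q{\left(0 \right)} 5 + J\right) Y = \left(- \frac{\left(7 + 0\right)^{2}}{3} \cdot 5 + 4\right) 378 = \left(- \frac{7^{2}}{3} \cdot 5 + 4\right) 378 = \left(\left(- \frac{1}{3}\right) 49 \cdot 5 + 4\right) 378 = \left(\left(- \frac{49}{3}\right) 5 + 4\right) 378 = \left(- \frac{245}{3} + 4\right) 378 = \left(- \frac{233}{3}\right) 378 = -29358$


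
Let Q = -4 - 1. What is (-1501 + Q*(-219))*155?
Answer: -62930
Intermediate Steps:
Q = -5
(-1501 + Q*(-219))*155 = (-1501 - 5*(-219))*155 = (-1501 + 1095)*155 = -406*155 = -62930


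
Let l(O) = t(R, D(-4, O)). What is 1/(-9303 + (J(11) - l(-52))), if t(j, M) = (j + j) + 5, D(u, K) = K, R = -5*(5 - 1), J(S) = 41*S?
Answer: -1/8817 ≈ -0.00011342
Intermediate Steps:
R = -20 (R = -5*4 = -20)
t(j, M) = 5 + 2*j (t(j, M) = 2*j + 5 = 5 + 2*j)
l(O) = -35 (l(O) = 5 + 2*(-20) = 5 - 40 = -35)
1/(-9303 + (J(11) - l(-52))) = 1/(-9303 + (41*11 - 1*(-35))) = 1/(-9303 + (451 + 35)) = 1/(-9303 + 486) = 1/(-8817) = -1/8817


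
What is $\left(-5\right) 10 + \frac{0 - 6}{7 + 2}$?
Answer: $- \frac{152}{3} \approx -50.667$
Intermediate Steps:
$\left(-5\right) 10 + \frac{0 - 6}{7 + 2} = -50 - \frac{6}{9} = -50 - \frac{2}{3} = - \frac{152}{3}$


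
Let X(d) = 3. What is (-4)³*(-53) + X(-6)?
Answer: 3395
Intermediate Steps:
(-4)³*(-53) + X(-6) = (-4)³*(-53) + 3 = -64*(-53) + 3 = 3392 + 3 = 3395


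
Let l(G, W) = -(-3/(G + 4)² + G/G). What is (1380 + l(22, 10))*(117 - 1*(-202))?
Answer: 297374033/676 ≈ 4.3990e+5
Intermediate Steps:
l(G, W) = -1 + 3/(4 + G)² (l(G, W) = -(-3/(4 + G)² + 1) = -(1 - 3/(4 + G)²) = -1 + 3/(4 + G)²)
(1380 + l(22, 10))*(117 - 1*(-202)) = (1380 + (-1 + 3/(4 + 22)²))*(117 - 1*(-202)) = (1380 + (-1 + 3/26²))*(117 + 202) = (1380 + (-1 + 3*(1/676)))*319 = (1380 + (-1 + 3/676))*319 = (1380 - 673/676)*319 = (932207/676)*319 = 297374033/676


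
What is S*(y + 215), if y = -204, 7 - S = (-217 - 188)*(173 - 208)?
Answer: -155848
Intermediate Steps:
S = -14168 (S = 7 - (-217 - 188)*(173 - 208) = 7 - (-405)*(-35) = 7 - 1*14175 = 7 - 14175 = -14168)
S*(y + 215) = -14168*(-204 + 215) = -14168*11 = -155848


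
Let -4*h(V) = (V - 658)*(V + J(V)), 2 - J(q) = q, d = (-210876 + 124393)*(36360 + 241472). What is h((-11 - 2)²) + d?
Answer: -48055489223/2 ≈ -2.4028e+10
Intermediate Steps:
d = -24027744856 (d = -86483*277832 = -24027744856)
J(q) = 2 - q
h(V) = 329 - V/2 (h(V) = -(V - 658)*(V + (2 - V))/4 = -(-658 + V)*2/4 = -(-1316 + 2*V)/4 = 329 - V/2)
h((-11 - 2)²) + d = (329 - (-11 - 2)²/2) - 24027744856 = (329 - ½*(-13)²) - 24027744856 = (329 - ½*169) - 24027744856 = (329 - 169/2) - 24027744856 = 489/2 - 24027744856 = -48055489223/2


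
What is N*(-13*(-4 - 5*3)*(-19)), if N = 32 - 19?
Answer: -61009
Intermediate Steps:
N = 13
N*(-13*(-4 - 5*3)*(-19)) = 13*(-13*(-4 - 5*3)*(-19)) = 13*(-13*(-4 - 15)*(-19)) = 13*(-13*(-19)*(-19)) = 13*(247*(-19)) = 13*(-4693) = -61009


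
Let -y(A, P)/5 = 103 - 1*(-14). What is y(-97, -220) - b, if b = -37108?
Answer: 36523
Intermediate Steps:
y(A, P) = -585 (y(A, P) = -5*(103 - 1*(-14)) = -5*(103 + 14) = -5*117 = -585)
y(-97, -220) - b = -585 - 1*(-37108) = -585 + 37108 = 36523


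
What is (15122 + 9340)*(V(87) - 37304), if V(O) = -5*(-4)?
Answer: -912041208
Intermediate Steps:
V(O) = 20
(15122 + 9340)*(V(87) - 37304) = (15122 + 9340)*(20 - 37304) = 24462*(-37284) = -912041208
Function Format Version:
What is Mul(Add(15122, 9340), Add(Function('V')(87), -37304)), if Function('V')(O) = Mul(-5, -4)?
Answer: -912041208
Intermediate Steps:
Function('V')(O) = 20
Mul(Add(15122, 9340), Add(Function('V')(87), -37304)) = Mul(Add(15122, 9340), Add(20, -37304)) = Mul(24462, -37284) = -912041208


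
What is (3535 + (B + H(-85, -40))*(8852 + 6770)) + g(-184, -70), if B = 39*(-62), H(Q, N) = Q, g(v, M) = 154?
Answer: -39098177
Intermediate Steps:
B = -2418
(3535 + (B + H(-85, -40))*(8852 + 6770)) + g(-184, -70) = (3535 + (-2418 - 85)*(8852 + 6770)) + 154 = (3535 - 2503*15622) + 154 = (3535 - 39101866) + 154 = -39098331 + 154 = -39098177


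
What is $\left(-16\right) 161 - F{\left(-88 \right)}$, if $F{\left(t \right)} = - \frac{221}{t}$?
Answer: $- \frac{226909}{88} \approx -2578.5$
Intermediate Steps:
$\left(-16\right) 161 - F{\left(-88 \right)} = \left(-16\right) 161 - - \frac{221}{-88} = -2576 - \left(-221\right) \left(- \frac{1}{88}\right) = -2576 - \frac{221}{88} = - \frac{226909}{88}$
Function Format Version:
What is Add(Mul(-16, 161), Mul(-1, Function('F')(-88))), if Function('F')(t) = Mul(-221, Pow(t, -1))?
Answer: Rational(-226909, 88) ≈ -2578.5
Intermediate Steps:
Add(Mul(-16, 161), Mul(-1, Function('F')(-88))) = Add(Mul(-16, 161), Mul(-1, Mul(-221, Pow(-88, -1)))) = Add(-2576, Mul(-1, Mul(-221, Rational(-1, 88)))) = Add(-2576, Mul(-1, Rational(221, 88))) = Add(-2576, Rational(-221, 88)) = Rational(-226909, 88)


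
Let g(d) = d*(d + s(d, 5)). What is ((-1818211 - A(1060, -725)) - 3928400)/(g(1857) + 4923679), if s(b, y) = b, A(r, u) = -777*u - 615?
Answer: -6309321/11820577 ≈ -0.53376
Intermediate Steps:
A(r, u) = -615 - 777*u
g(d) = 2*d² (g(d) = d*(d + d) = d*(2*d) = 2*d²)
((-1818211 - A(1060, -725)) - 3928400)/(g(1857) + 4923679) = ((-1818211 - (-615 - 777*(-725))) - 3928400)/(2*1857² + 4923679) = ((-1818211 - (-615 + 563325)) - 3928400)/(2*3448449 + 4923679) = ((-1818211 - 1*562710) - 3928400)/(6896898 + 4923679) = ((-1818211 - 562710) - 3928400)/11820577 = (-2380921 - 3928400)*(1/11820577) = -6309321*1/11820577 = -6309321/11820577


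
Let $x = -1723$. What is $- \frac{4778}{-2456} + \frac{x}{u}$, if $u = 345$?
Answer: $- \frac{1291639}{423660} \approx -3.0488$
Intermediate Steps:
$- \frac{4778}{-2456} + \frac{x}{u} = - \frac{4778}{-2456} - \frac{1723}{345} = \left(-4778\right) \left(- \frac{1}{2456}\right) - \frac{1723}{345} = \frac{2389}{1228} - \frac{1723}{345} = - \frac{1291639}{423660}$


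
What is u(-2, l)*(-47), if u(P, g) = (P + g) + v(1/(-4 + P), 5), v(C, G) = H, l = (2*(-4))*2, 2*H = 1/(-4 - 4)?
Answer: 13583/16 ≈ 848.94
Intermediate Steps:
H = -1/16 (H = 1/(2*(-4 - 4)) = (½)/(-8) = (½)*(-⅛) = -1/16 ≈ -0.062500)
l = -16 (l = -8*2 = -16)
v(C, G) = -1/16
u(P, g) = -1/16 + P + g (u(P, g) = (P + g) - 1/16 = -1/16 + P + g)
u(-2, l)*(-47) = (-1/16 - 2 - 16)*(-47) = -289/16*(-47) = 13583/16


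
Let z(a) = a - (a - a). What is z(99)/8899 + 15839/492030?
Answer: 17242021/398052270 ≈ 0.043316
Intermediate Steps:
z(a) = a (z(a) = a - 1*0 = a + 0 = a)
z(99)/8899 + 15839/492030 = 99/8899 + 15839/492030 = 99*(1/8899) + 15839*(1/492030) = 9/809 + 15839/492030 = 17242021/398052270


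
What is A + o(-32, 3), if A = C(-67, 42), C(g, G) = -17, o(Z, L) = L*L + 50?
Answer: 42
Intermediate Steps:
o(Z, L) = 50 + L² (o(Z, L) = L² + 50 = 50 + L²)
A = -17
A + o(-32, 3) = -17 + (50 + 3²) = -17 + (50 + 9) = -17 + 59 = 42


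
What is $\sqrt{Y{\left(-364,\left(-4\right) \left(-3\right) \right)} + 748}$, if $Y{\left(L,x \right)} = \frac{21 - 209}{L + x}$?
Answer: $\frac{3 \sqrt{161018}}{44} \approx 27.359$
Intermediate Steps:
$Y{\left(L,x \right)} = - \frac{188}{L + x}$
$\sqrt{Y{\left(-364,\left(-4\right) \left(-3\right) \right)} + 748} = \sqrt{- \frac{188}{-364 - -12} + 748} = \sqrt{- \frac{188}{-364 + 12} + 748} = \sqrt{- \frac{188}{-352} + 748} = \sqrt{\left(-188\right) \left(- \frac{1}{352}\right) + 748} = \sqrt{\frac{47}{88} + 748} = \sqrt{\frac{65871}{88}} = \frac{3 \sqrt{161018}}{44}$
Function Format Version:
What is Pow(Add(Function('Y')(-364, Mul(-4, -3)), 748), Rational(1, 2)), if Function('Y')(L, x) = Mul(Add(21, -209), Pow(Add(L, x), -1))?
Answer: Mul(Rational(3, 44), Pow(161018, Rational(1, 2))) ≈ 27.359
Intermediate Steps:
Function('Y')(L, x) = Mul(-188, Pow(Add(L, x), -1))
Pow(Add(Function('Y')(-364, Mul(-4, -3)), 748), Rational(1, 2)) = Pow(Add(Mul(-188, Pow(Add(-364, Mul(-4, -3)), -1)), 748), Rational(1, 2)) = Pow(Add(Mul(-188, Pow(Add(-364, 12), -1)), 748), Rational(1, 2)) = Pow(Add(Mul(-188, Pow(-352, -1)), 748), Rational(1, 2)) = Pow(Add(Mul(-188, Rational(-1, 352)), 748), Rational(1, 2)) = Pow(Add(Rational(47, 88), 748), Rational(1, 2)) = Pow(Rational(65871, 88), Rational(1, 2)) = Mul(Rational(3, 44), Pow(161018, Rational(1, 2)))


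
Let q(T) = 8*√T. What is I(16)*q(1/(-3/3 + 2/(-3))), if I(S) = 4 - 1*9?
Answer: -8*I*√15 ≈ -30.984*I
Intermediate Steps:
I(S) = -5 (I(S) = 4 - 9 = -5)
I(16)*q(1/(-3/3 + 2/(-3))) = -40*√(1/(-3/3 + 2/(-3))) = -40*√(1/(-3*⅓ + 2*(-⅓))) = -40*√(1/(-1 - ⅔)) = -40*√(1/(-5/3)) = -40*√(-⅗) = -40*I*√15/5 = -8*I*√15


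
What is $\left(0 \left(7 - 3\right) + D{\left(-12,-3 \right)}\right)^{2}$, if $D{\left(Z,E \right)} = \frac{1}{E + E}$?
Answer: $\frac{1}{36} \approx 0.027778$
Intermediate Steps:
$D{\left(Z,E \right)} = \frac{1}{2 E}$
$\left(0 \left(7 - 3\right) + D{\left(-12,-3 \right)}\right)^{2} = \left(0 \left(7 - 3\right) + \frac{1}{2 \left(-3\right)}\right)^{2} = \left(0 \cdot 4 + \frac{1}{2} \left(- \frac{1}{3}\right)\right)^{2} = \left(0 - \frac{1}{6}\right)^{2} = \left(- \frac{1}{6}\right)^{2} = \frac{1}{36}$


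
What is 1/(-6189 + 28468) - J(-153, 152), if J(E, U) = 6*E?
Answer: 20452123/22279 ≈ 918.00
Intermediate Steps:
1/(-6189 + 28468) - J(-153, 152) = 1/(-6189 + 28468) - 6*(-153) = 1/22279 - 1*(-918) = 1/22279 + 918 = 20452123/22279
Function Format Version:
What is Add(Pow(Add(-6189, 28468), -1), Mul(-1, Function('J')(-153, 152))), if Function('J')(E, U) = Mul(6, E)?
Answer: Rational(20452123, 22279) ≈ 918.00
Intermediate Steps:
Add(Pow(Add(-6189, 28468), -1), Mul(-1, Function('J')(-153, 152))) = Add(Pow(Add(-6189, 28468), -1), Mul(-1, Mul(6, -153))) = Add(Pow(22279, -1), Mul(-1, -918)) = Add(Rational(1, 22279), 918) = Rational(20452123, 22279)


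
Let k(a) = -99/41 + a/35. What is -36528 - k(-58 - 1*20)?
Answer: -52411017/1435 ≈ -36523.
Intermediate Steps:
k(a) = -99/41 + a/35 (k(a) = -99*1/41 + a*(1/35) = -99/41 + a/35)
-36528 - k(-58 - 1*20) = -36528 - (-99/41 + (-58 - 1*20)/35) = -36528 - (-99/41 + (-58 - 20)/35) = -36528 - (-99/41 + (1/35)*(-78)) = -36528 - (-99/41 - 78/35) = -36528 - 1*(-6663/1435) = -36528 + 6663/1435 = -52411017/1435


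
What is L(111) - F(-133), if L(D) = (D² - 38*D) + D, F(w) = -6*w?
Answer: 7416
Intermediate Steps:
L(D) = D² - 37*D
L(111) - F(-133) = 111*(-37 + 111) - (-6)*(-133) = 111*74 - 1*798 = 8214 - 798 = 7416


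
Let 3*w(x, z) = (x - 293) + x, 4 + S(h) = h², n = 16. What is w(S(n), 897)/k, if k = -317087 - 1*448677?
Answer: -211/2297292 ≈ -9.1847e-5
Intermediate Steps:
S(h) = -4 + h²
k = -765764 (k = -317087 - 448677 = -765764)
w(x, z) = -293/3 + 2*x/3 (w(x, z) = ((x - 293) + x)/3 = ((-293 + x) + x)/3 = (-293 + 2*x)/3 = -293/3 + 2*x/3)
w(S(n), 897)/k = (-293/3 + 2*(-4 + 16²)/3)/(-765764) = (-293/3 + 2*(-4 + 256)/3)*(-1/765764) = (-293/3 + (⅔)*252)*(-1/765764) = (-293/3 + 168)*(-1/765764) = (211/3)*(-1/765764) = -211/2297292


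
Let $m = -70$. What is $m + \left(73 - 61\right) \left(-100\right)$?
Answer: $-1270$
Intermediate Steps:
$m + \left(73 - 61\right) \left(-100\right) = -70 + \left(73 - 61\right) \left(-100\right) = -70 + 12 \left(-100\right) = -70 - 1200 = -1270$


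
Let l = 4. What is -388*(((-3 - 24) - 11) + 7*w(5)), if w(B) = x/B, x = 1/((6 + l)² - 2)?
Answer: 515846/35 ≈ 14738.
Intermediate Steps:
x = 1/98 (x = 1/((6 + 4)² - 2) = 1/(10² - 2) = 1/(100 - 2) = 1/98 ≈ 0.010204)
w(B) = 1/(98*B)
-388*(((-3 - 24) - 11) + 7*w(5)) = -388*(((-3 - 24) - 11) + 7*((1/98)/5)) = -388*((-27 - 11) + 7*((1/98)*(⅕))) = -388*(-38 + 7*(1/490)) = -388*(-38 + 1/70) = -388*(-2659/70) = 515846/35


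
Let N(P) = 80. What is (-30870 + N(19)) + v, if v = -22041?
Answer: -52831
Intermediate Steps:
(-30870 + N(19)) + v = (-30870 + 80) - 22041 = -30790 - 22041 = -52831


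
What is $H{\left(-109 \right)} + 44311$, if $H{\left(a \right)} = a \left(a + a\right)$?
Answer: $68073$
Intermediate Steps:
$H{\left(a \right)} = 2 a^{2}$ ($H{\left(a \right)} = a 2 a = 2 a^{2}$)
$H{\left(-109 \right)} + 44311 = 2 \left(-109\right)^{2} + 44311 = 2 \cdot 11881 + 44311 = 23762 + 44311 = 68073$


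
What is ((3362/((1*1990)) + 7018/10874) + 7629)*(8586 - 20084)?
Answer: -474684693181126/5409815 ≈ -8.7745e+7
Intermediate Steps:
((3362/((1*1990)) + 7018/10874) + 7629)*(8586 - 20084) = ((3362/1990 + 7018*(1/10874)) + 7629)*(-11498) = ((3362*(1/1990) + 3509/5437) + 7629)*(-11498) = ((1681/995 + 3509/5437) + 7629)*(-11498) = (12631052/5409815 + 7629)*(-11498) = (41284109687/5409815)*(-11498) = -474684693181126/5409815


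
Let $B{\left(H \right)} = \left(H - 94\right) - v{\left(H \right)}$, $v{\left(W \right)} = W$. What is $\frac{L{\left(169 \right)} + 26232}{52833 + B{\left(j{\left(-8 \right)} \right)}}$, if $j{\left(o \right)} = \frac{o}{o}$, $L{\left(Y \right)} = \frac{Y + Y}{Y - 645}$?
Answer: $\frac{6243047}{12551882} \approx 0.49738$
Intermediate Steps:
$L{\left(Y \right)} = \frac{2 Y}{-645 + Y}$
$j{\left(o \right)} = 1$
$B{\left(H \right)} = -94$ ($B{\left(H \right)} = \left(H - 94\right) - H = \left(-94 + H\right) - H = -94$)
$\frac{L{\left(169 \right)} + 26232}{52833 + B{\left(j{\left(-8 \right)} \right)}} = \frac{2 \cdot 169 \frac{1}{-645 + 169} + 26232}{52833 - 94} = \frac{2 \cdot 169 \frac{1}{-476} + 26232}{52739} = \left(2 \cdot 169 \left(- \frac{1}{476}\right) + 26232\right) \frac{1}{52739} = \left(- \frac{169}{238} + 26232\right) \frac{1}{52739} = \frac{6243047}{238} \cdot \frac{1}{52739} = \frac{6243047}{12551882}$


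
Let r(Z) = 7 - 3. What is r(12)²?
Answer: 16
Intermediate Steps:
r(Z) = 4
r(12)² = 4² = 16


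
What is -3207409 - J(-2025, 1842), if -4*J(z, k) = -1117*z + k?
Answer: -10565869/4 ≈ -2.6415e+6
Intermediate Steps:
J(z, k) = -k/4 + 1117*z/4 (J(z, k) = -(-1117*z + k)/4 = -(k - 1117*z)/4 = -k/4 + 1117*z/4)
-3207409 - J(-2025, 1842) = -3207409 - (-1/4*1842 + (1117/4)*(-2025)) = -3207409 - (-921/2 - 2261925/4) = -3207409 - 1*(-2263767/4) = -3207409 + 2263767/4 = -10565869/4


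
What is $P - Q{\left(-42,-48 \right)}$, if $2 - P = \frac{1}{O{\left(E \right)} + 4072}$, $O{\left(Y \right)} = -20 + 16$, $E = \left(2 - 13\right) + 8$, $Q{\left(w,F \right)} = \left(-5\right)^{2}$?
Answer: $- \frac{93565}{4068} \approx -23.0$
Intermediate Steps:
$Q{\left(w,F \right)} = 25$
$E = -3$ ($E = -11 + 8 = -3$)
$O{\left(Y \right)} = -4$
$P = \frac{8135}{4068}$ ($P = 2 - \frac{1}{-4 + 4072} = 2 - \frac{1}{4068} = \frac{8135}{4068} \approx 1.9998$)
$P - Q{\left(-42,-48 \right)} = \frac{8135}{4068} - 25 = - \frac{93565}{4068}$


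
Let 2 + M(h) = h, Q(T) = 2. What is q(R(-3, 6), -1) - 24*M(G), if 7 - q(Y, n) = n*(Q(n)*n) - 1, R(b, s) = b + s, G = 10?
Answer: -186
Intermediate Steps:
M(h) = -2 + h
q(Y, n) = 8 - 2*n**2 (q(Y, n) = 7 - (n*(2*n) - 1) = 7 - (2*n**2 - 1) = 7 - (-1 + 2*n**2) = 7 + (1 - 2*n**2) = 8 - 2*n**2)
q(R(-3, 6), -1) - 24*M(G) = (8 - 2*(-1)**2) - 24*(-2 + 10) = (8 - 2*1) - 24*8 = (8 - 2) - 192 = 6 - 192 = -186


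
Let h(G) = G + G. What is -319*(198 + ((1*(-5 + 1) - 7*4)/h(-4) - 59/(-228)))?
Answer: -14710685/228 ≈ -64521.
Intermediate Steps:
h(G) = 2*G
-319*(198 + ((1*(-5 + 1) - 7*4)/h(-4) - 59/(-228))) = -319*(198 + ((1*(-5 + 1) - 7*4)/((2*(-4))) - 59/(-228))) = -319*(198 + ((1*(-4) - 28)/(-8) - 59*(-1/228))) = -319*(198 + ((-4 - 28)*(-1/8) + 59/228)) = -319*(198 + (-32*(-1/8) + 59/228)) = -319*(198 + (4 + 59/228)) = -319*(198 + 971/228) = -319*46115/228 = -14710685/228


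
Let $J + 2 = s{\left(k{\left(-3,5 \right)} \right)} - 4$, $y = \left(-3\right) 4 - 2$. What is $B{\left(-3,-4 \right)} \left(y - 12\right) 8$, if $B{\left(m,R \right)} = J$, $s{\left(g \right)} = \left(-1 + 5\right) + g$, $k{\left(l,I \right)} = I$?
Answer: $-624$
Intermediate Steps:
$y = -14$ ($y = -12 - 2 = -14$)
$s{\left(g \right)} = 4 + g$
$J = 3$ ($J = -2 + \left(\left(4 + 5\right) - 4\right) = -2 + \left(9 - 4\right) = -2 + 5 = 3$)
$B{\left(m,R \right)} = 3$
$B{\left(-3,-4 \right)} \left(y - 12\right) 8 = 3 \left(-14 - 12\right) 8 = 3 \left(\left(-26\right) 8\right) = 3 \left(-208\right) = -624$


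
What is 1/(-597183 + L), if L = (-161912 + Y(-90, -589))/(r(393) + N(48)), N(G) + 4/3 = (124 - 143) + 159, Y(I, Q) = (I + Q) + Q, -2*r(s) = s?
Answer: -347/206243421 ≈ -1.6825e-6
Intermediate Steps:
r(s) = -s/2
Y(I, Q) = I + 2*Q
N(G) = 416/3 (N(G) = -4/3 + ((124 - 143) + 159) = -4/3 + (-19 + 159) = -4/3 + 140 = 416/3)
L = 979080/347 (L = (-161912 + (-90 + 2*(-589)))/(-1/2*393 + 416/3) = (-161912 + (-90 - 1178))/(-393/2 + 416/3) = (-161912 - 1268)/(-347/6) = -163180*(-6/347) = 979080/347 ≈ 2821.6)
1/(-597183 + L) = 1/(-597183 + 979080/347) = 1/(-206243421/347) = -347/206243421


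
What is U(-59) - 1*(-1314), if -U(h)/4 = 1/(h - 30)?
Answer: 116950/89 ≈ 1314.0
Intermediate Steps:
U(h) = -4/(-30 + h) (U(h) = -4/(h - 30) = -4/(-30 + h))
U(-59) - 1*(-1314) = -4/(-30 - 59) - 1*(-1314) = -4/(-89) + 1314 = -4*(-1/89) + 1314 = 4/89 + 1314 = 116950/89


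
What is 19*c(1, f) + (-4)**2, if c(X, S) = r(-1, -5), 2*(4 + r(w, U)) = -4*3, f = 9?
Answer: -174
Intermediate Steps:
r(w, U) = -10 (r(w, U) = -4 + (-4*3)/2 = -4 + (1/2)*(-12) = -4 - 6 = -10)
c(X, S) = -10
19*c(1, f) + (-4)**2 = 19*(-10) + (-4)**2 = -190 + 16 = -174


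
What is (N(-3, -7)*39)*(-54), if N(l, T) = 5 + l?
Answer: -4212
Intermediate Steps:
(N(-3, -7)*39)*(-54) = ((5 - 3)*39)*(-54) = (2*39)*(-54) = 78*(-54) = -4212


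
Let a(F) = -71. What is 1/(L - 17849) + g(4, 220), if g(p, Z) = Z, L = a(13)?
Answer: 3942399/17920 ≈ 220.00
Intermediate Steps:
L = -71
1/(L - 17849) + g(4, 220) = 1/(-71 - 17849) + 220 = 1/(-17920) + 220 = -1/17920 + 220 = 3942399/17920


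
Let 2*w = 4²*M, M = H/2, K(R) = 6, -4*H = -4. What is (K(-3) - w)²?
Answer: 4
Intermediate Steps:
H = 1 (H = -¼*(-4) = 1)
M = ½ (M = 1/2 = 1*(½) = ½ ≈ 0.50000)
w = 4 (w = (4²*(½))/2 = (16*(½))/2 = (½)*8 = 4)
(K(-3) - w)² = (6 - 1*4)² = (6 - 4)² = 2² = 4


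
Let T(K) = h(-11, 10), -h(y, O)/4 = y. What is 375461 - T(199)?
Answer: 375417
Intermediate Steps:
h(y, O) = -4*y
T(K) = 44 (T(K) = -4*(-11) = 44)
375461 - T(199) = 375461 - 1*44 = 375461 - 44 = 375417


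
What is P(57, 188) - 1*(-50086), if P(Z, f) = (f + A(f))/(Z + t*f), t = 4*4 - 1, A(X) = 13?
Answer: 48032541/959 ≈ 50086.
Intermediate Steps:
t = 15 (t = 16 - 1 = 15)
P(Z, f) = (13 + f)/(Z + 15*f) (P(Z, f) = (f + 13)/(Z + 15*f) = (13 + f)/(Z + 15*f))
P(57, 188) - 1*(-50086) = (13 + 188)/(57 + 15*188) - 1*(-50086) = 201/(57 + 2820) + 50086 = 201/2877 + 50086 = (1/2877)*201 + 50086 = 67/959 + 50086 = 48032541/959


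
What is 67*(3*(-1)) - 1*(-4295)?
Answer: 4094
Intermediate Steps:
67*(3*(-1)) - 1*(-4295) = 67*(-3) + 4295 = -201 + 4295 = 4094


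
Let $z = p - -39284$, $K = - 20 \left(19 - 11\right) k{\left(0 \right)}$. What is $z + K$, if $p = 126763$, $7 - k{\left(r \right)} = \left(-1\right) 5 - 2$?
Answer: $163807$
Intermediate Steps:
$k{\left(r \right)} = 14$ ($k{\left(r \right)} = 7 - \left(\left(-1\right) 5 - 2\right) = 7 - \left(-5 - 2\right) = 7 - -7 = 7 + 7 = 14$)
$K = -2240$ ($K = - 20 \left(19 - 11\right) 14 = \left(-20\right) 8 \cdot 14 = \left(-160\right) 14 = -2240$)
$z = 166047$ ($z = 126763 - -39284 = 126763 + 39284 = 166047$)
$z + K = 166047 - 2240 = 163807$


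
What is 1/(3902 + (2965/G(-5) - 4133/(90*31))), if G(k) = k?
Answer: 2790/9227977 ≈ 0.00030234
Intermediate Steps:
1/(3902 + (2965/G(-5) - 4133/(90*31))) = 1/(3902 + (2965/(-5) - 4133/(90*31))) = 1/(3902 + (2965*(-⅕) - 4133/2790)) = 1/(3902 + (-593 - 4133*1/2790)) = 1/(3902 + (-593 - 4133/2790)) = 1/(3902 - 1658603/2790) = 1/(9227977/2790) = 2790/9227977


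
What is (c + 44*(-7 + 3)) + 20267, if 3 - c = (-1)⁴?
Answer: 20093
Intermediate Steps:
c = 2 (c = 3 - 1*(-1)⁴ = 3 - 1*1 = 3 - 1 = 2)
(c + 44*(-7 + 3)) + 20267 = (2 + 44*(-7 + 3)) + 20267 = (2 + 44*(-4)) + 20267 = (2 - 176) + 20267 = -174 + 20267 = 20093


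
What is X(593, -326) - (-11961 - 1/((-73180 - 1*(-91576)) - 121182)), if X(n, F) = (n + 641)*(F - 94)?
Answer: -52042504735/102786 ≈ -5.0632e+5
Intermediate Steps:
X(n, F) = (-94 + F)*(641 + n) (X(n, F) = (641 + n)*(-94 + F) = (-94 + F)*(641 + n))
X(593, -326) - (-11961 - 1/((-73180 - 1*(-91576)) - 121182)) = (-60254 - 94*593 + 641*(-326) - 326*593) - (-11961 - 1/((-73180 - 1*(-91576)) - 121182)) = (-60254 - 55742 - 208966 - 193318) - (-11961 - 1/((-73180 + 91576) - 121182)) = -518280 - (-11961 - 1/(18396 - 121182)) = -518280 - (-11961 - 1/(-102786)) = -518280 - (-11961 - 1*(-1/102786)) = -518280 - (-11961 + 1/102786) = -518280 - 1*(-1229423345/102786) = -518280 + 1229423345/102786 = -52042504735/102786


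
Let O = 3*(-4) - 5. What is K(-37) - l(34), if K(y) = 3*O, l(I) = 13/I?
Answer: -1747/34 ≈ -51.382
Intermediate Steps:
O = -17 (O = -12 - 5 = -17)
K(y) = -51 (K(y) = 3*(-17) = -51)
K(-37) - l(34) = -51 - 13/34 = -1747/34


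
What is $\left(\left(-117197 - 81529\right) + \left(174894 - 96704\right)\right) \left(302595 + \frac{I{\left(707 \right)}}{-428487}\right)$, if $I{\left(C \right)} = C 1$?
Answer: $- \frac{15628459467319088}{428487} \approx -3.6474 \cdot 10^{10}$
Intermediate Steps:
$I{\left(C \right)} = C$
$\left(\left(-117197 - 81529\right) + \left(174894 - 96704\right)\right) \left(302595 + \frac{I{\left(707 \right)}}{-428487}\right) = \left(\left(-117197 - 81529\right) + \left(174894 - 96704\right)\right) \left(302595 + \frac{707}{-428487}\right) = \left(-198726 + \left(174894 - 96704\right)\right) \left(302595 + 707 \left(- \frac{1}{428487}\right)\right) = \left(-198726 + 78190\right) \left(302595 - \frac{707}{428487}\right) = \left(-120536\right) \frac{129658023058}{428487} = - \frac{15628459467319088}{428487}$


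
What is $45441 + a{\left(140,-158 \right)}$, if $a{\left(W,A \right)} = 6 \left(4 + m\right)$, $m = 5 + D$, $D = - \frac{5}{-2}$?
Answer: $45510$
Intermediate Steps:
$D = \frac{5}{2}$ ($D = \left(-5\right) \left(- \frac{1}{2}\right) = \frac{5}{2} \approx 2.5$)
$m = \frac{15}{2}$ ($m = 5 + \frac{5}{2} = \frac{15}{2} \approx 7.5$)
$a{\left(W,A \right)} = 69$ ($a{\left(W,A \right)} = 6 \left(4 + \frac{15}{2}\right) = 6 \cdot \frac{23}{2} = 69$)
$45441 + a{\left(140,-158 \right)} = 45441 + 69 = 45510$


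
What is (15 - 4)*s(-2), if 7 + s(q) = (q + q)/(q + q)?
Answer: -66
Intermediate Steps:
s(q) = -6 (s(q) = -7 + (q + q)/(q + q) = -7 + (2*q)/((2*q)) = -7 + (2*q)*(1/(2*q)) = -7 + 1 = -6)
(15 - 4)*s(-2) = (15 - 4)*(-6) = 11*(-6) = -66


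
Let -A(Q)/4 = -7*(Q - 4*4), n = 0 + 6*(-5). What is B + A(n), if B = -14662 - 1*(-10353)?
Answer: -5597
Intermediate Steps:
n = -30 (n = 0 - 30 = -30)
A(Q) = -448 + 28*Q (A(Q) = -(-28)*(Q - 4*4) = -(-28)*(Q - 16) = -(-28)*(-16 + Q) = -4*(112 - 7*Q) = -448 + 28*Q)
B = -4309 (B = -14662 + 10353 = -4309)
B + A(n) = -4309 + (-448 + 28*(-30)) = -4309 + (-448 - 840) = -4309 - 1288 = -5597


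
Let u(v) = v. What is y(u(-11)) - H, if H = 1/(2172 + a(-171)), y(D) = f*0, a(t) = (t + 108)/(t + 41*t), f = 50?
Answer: -114/247609 ≈ -0.00046040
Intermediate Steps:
a(t) = (108 + t)/(42*t) (a(t) = (108 + t)/((42*t)) = (108 + t)*(1/(42*t)) = (108 + t)/(42*t))
y(D) = 0 (y(D) = 50*0 = 0)
H = 114/247609 (H = 1/(2172 + (1/42)*(108 - 171)/(-171)) = 1/(2172 + (1/42)*(-1/171)*(-63)) = 1/(2172 + 1/114) = 1/(247609/114) = 114/247609 ≈ 0.00046040)
y(u(-11)) - H = 0 - 1*114/247609 = 0 - 114/247609 = -114/247609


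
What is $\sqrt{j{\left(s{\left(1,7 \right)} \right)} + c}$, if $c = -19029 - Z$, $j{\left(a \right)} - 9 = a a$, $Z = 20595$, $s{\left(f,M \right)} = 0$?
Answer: $i \sqrt{39615} \approx 199.04 i$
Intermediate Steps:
$j{\left(a \right)} = 9 + a^{2}$ ($j{\left(a \right)} = 9 + a a = 9 + a^{2}$)
$c = -39624$ ($c = -19029 - 20595 = -39624$)
$\sqrt{j{\left(s{\left(1,7 \right)} \right)} + c} = \sqrt{\left(9 + 0^{2}\right) - 39624} = \sqrt{\left(9 + 0\right) - 39624} = \sqrt{9 - 39624} = \sqrt{-39615} = i \sqrt{39615}$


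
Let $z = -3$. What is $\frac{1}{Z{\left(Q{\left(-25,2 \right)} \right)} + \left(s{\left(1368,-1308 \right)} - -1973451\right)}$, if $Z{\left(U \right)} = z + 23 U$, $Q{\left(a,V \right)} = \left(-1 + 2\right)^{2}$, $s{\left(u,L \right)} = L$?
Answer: $\frac{1}{1972163} \approx 5.0706 \cdot 10^{-7}$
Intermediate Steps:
$Q{\left(a,V \right)} = 1$ ($Q{\left(a,V \right)} = 1^{2} = 1$)
$Z{\left(U \right)} = -3 + 23 U$
$\frac{1}{Z{\left(Q{\left(-25,2 \right)} \right)} + \left(s{\left(1368,-1308 \right)} - -1973451\right)} = \frac{1}{\left(-3 + 23 \cdot 1\right) - -1972143} = \frac{1}{\left(-3 + 23\right) + \left(-1308 + 1973451\right)} = \frac{1}{20 + 1972143} = \frac{1}{1972163}$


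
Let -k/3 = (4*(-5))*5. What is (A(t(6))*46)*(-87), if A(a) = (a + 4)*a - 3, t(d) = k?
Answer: -364970394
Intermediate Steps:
k = 300 (k = -3*4*(-5)*5 = -(-60)*5 = -3*(-100) = 300)
t(d) = 300
A(a) = -3 + a*(4 + a) (A(a) = (4 + a)*a - 3 = a*(4 + a) - 3 = -3 + a*(4 + a))
(A(t(6))*46)*(-87) = ((-3 + 300² + 4*300)*46)*(-87) = ((-3 + 90000 + 1200)*46)*(-87) = (91197*46)*(-87) = 4195062*(-87) = -364970394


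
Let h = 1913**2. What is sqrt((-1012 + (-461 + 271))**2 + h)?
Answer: sqrt(5104373) ≈ 2259.3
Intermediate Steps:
h = 3659569
sqrt((-1012 + (-461 + 271))**2 + h) = sqrt((-1012 + (-461 + 271))**2 + 3659569) = sqrt((-1012 - 190)**2 + 3659569) = sqrt((-1202)**2 + 3659569) = sqrt(1444804 + 3659569) = sqrt(5104373)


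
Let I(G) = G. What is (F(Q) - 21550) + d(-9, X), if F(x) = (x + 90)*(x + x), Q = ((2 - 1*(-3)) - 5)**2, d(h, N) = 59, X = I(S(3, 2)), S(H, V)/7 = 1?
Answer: -21491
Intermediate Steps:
S(H, V) = 7 (S(H, V) = 7*1 = 7)
X = 7
Q = 0 (Q = ((2 + 3) - 5)**2 = (5 - 5)**2 = 0**2 = 0)
F(x) = 2*x*(90 + x) (F(x) = (90 + x)*(2*x) = 2*x*(90 + x))
(F(Q) - 21550) + d(-9, X) = (2*0*(90 + 0) - 21550) + 59 = (2*0*90 - 21550) + 59 = (0 - 21550) + 59 = -21550 + 59 = -21491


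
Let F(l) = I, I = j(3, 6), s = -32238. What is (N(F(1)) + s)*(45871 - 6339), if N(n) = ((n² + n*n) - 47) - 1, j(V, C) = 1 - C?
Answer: -1274353552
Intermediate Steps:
I = -5 (I = 1 - 1*6 = 1 - 6 = -5)
F(l) = -5
N(n) = -48 + 2*n² (N(n) = ((n² + n²) - 47) - 1 = (2*n² - 47) - 1 = (-47 + 2*n²) - 1 = -48 + 2*n²)
(N(F(1)) + s)*(45871 - 6339) = ((-48 + 2*(-5)²) - 32238)*(45871 - 6339) = ((-48 + 2*25) - 32238)*39532 = ((-48 + 50) - 32238)*39532 = (2 - 32238)*39532 = -32236*39532 = -1274353552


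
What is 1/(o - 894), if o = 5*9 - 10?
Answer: -1/859 ≈ -0.0011641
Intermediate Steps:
o = 35 (o = 45 - 10 = 35)
1/(o - 894) = 1/(35 - 894) = 1/(-859) = -1/859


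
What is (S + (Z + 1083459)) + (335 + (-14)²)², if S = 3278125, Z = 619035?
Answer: 5262580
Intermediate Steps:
(S + (Z + 1083459)) + (335 + (-14)²)² = (3278125 + (619035 + 1083459)) + (335 + (-14)²)² = (3278125 + 1702494) + (335 + 196)² = 4980619 + 531² = 4980619 + 281961 = 5262580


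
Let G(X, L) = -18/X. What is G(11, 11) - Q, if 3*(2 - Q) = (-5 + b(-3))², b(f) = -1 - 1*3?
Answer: 257/11 ≈ 23.364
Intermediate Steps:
b(f) = -4 (b(f) = -1 - 3 = -4)
Q = -25 (Q = 2 - (-5 - 4)²/3 = 2 - ⅓*(-9)² = 2 - ⅓*81 = 2 - 27 = -25)
G(11, 11) - Q = -18/11 - 1*(-25) = -18*1/11 + 25 = -18/11 + 25 = 257/11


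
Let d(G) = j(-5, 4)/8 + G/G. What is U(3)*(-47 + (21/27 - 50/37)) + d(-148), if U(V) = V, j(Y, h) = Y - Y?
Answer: -15731/111 ≈ -141.72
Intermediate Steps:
j(Y, h) = 0
d(G) = 1 (d(G) = 0/8 + G/G = 0*(1/8) + 1 = 0 + 1 = 1)
U(3)*(-47 + (21/27 - 50/37)) + d(-148) = 3*(-47 + (21/27 - 50/37)) + 1 = 3*(-47 + (21*(1/27) - 50*1/37)) + 1 = 3*(-47 + (7/9 - 50/37)) + 1 = 3*(-47 - 191/333) + 1 = 3*(-15842/333) + 1 = -15842/111 + 1 = -15731/111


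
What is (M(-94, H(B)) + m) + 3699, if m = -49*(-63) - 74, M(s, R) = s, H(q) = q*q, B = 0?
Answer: 6618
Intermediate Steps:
H(q) = q**2
m = 3013 (m = 3087 - 74 = 3013)
(M(-94, H(B)) + m) + 3699 = (-94 + 3013) + 3699 = 2919 + 3699 = 6618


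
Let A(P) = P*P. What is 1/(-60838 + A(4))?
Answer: -1/60822 ≈ -1.6441e-5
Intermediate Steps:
A(P) = P²
1/(-60838 + A(4)) = 1/(-60838 + 4²) = 1/(-60838 + 16) = 1/(-60822) = -1/60822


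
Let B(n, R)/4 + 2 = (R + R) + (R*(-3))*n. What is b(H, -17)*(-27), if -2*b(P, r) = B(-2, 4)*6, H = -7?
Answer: 9720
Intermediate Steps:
B(n, R) = -8 + 8*R - 12*R*n (B(n, R) = -8 + 4*((R + R) + (R*(-3))*n) = -8 + 4*(2*R + (-3*R)*n) = -8 + 4*(2*R - 3*R*n) = -8 + (8*R - 12*R*n) = -8 + 8*R - 12*R*n)
b(P, r) = -360 (b(P, r) = -(-8 + 8*4 - 12*4*(-2))*6/2 = -(-8 + 32 + 96)*6/2 = -60*6 = -½*720 = -360)
b(H, -17)*(-27) = -360*(-27) = 9720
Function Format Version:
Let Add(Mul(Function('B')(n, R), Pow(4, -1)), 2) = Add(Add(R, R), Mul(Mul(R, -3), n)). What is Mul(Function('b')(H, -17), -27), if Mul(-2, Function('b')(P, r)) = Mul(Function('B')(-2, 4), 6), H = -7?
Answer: 9720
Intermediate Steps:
Function('B')(n, R) = Add(-8, Mul(8, R), Mul(-12, R, n)) (Function('B')(n, R) = Add(-8, Mul(4, Add(Add(R, R), Mul(Mul(R, -3), n)))) = Add(-8, Mul(4, Add(Mul(2, R), Mul(Mul(-3, R), n)))) = Add(-8, Mul(4, Add(Mul(2, R), Mul(-3, R, n)))) = Add(-8, Add(Mul(8, R), Mul(-12, R, n))) = Add(-8, Mul(8, R), Mul(-12, R, n)))
Function('b')(P, r) = -360 (Function('b')(P, r) = Mul(Rational(-1, 2), Mul(Add(-8, Mul(8, 4), Mul(-12, 4, -2)), 6)) = Mul(Rational(-1, 2), Mul(Add(-8, 32, 96), 6)) = Mul(Rational(-1, 2), Mul(120, 6)) = Mul(Rational(-1, 2), 720) = -360)
Mul(Function('b')(H, -17), -27) = Mul(-360, -27) = 9720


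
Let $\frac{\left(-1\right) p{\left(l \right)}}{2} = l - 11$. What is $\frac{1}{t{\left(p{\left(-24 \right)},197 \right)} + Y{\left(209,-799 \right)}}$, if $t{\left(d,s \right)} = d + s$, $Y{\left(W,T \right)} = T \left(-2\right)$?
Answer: $\frac{1}{1865} \approx 0.00053619$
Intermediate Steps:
$Y{\left(W,T \right)} = - 2 T$
$p{\left(l \right)} = 22 - 2 l$ ($p{\left(l \right)} = - 2 \left(l - 11\right) = - 2 \left(-11 + l\right) = 22 - 2 l$)
$\frac{1}{t{\left(p{\left(-24 \right)},197 \right)} + Y{\left(209,-799 \right)}} = \frac{1}{\left(\left(22 - -48\right) + 197\right) - -1598} = \frac{1}{\left(\left(22 + 48\right) + 197\right) + 1598} = \frac{1}{\left(70 + 197\right) + 1598} = \frac{1}{267 + 1598} = \frac{1}{1865}$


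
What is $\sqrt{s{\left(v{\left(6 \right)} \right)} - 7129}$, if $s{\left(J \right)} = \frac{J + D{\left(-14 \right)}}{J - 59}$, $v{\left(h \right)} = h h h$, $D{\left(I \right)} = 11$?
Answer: $\frac{i \sqrt{175687082}}{157} \approx 84.425 i$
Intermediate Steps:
$v{\left(h \right)} = h^{3}$ ($v{\left(h \right)} = h^{2} h = h^{3}$)
$s{\left(J \right)} = \frac{11 + J}{-59 + J}$ ($s{\left(J \right)} = \frac{J + 11}{J - 59} = \frac{11 + J}{-59 + J}$)
$\sqrt{s{\left(v{\left(6 \right)} \right)} - 7129} = \sqrt{\frac{11 + 6^{3}}{-59 + 6^{3}} - 7129} = \sqrt{\frac{11 + 216}{-59 + 216} - 7129} = \sqrt{\frac{1}{157} \cdot 227 - 7129} = \sqrt{\frac{227}{157} - 7129} = \sqrt{- \frac{1119026}{157}} = \frac{i \sqrt{175687082}}{157}$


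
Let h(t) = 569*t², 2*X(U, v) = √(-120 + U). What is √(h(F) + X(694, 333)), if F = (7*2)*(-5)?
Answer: √(11152400 + 2*√574)/2 ≈ 1669.8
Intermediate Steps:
X(U, v) = √(-120 + U)/2
F = -70 (F = 14*(-5) = -70)
√(h(F) + X(694, 333)) = √(569*(-70)² + √(-120 + 694)/2) = √(569*4900 + √574/2) = √(2788100 + √574/2)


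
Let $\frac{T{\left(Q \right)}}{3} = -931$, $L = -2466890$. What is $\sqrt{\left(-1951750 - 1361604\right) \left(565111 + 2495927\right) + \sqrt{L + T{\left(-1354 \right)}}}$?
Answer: $\sqrt{-10142302501452 + i \sqrt{2469683}} \approx 0.0002 + 3.1847 \cdot 10^{6} i$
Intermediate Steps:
$T{\left(Q \right)} = -2793$ ($T{\left(Q \right)} = 3 \left(-931\right) = -2793$)
$\sqrt{\left(-1951750 - 1361604\right) \left(565111 + 2495927\right) + \sqrt{L + T{\left(-1354 \right)}}} = \sqrt{\left(-1951750 - 1361604\right) \left(565111 + 2495927\right) + \sqrt{-2466890 - 2793}} = \sqrt{\left(-3313354\right) 3061038 + \sqrt{-2469683}} = \sqrt{-10142302501452 + i \sqrt{2469683}}$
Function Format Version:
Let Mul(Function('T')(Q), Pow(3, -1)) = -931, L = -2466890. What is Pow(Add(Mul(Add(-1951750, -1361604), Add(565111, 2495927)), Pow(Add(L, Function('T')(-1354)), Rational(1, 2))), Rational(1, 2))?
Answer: Pow(Add(-10142302501452, Mul(I, Pow(2469683, Rational(1, 2)))), Rational(1, 2)) ≈ Add(0.e-4, Mul(3.1847e+6, I))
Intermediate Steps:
Function('T')(Q) = -2793 (Function('T')(Q) = Mul(3, -931) = -2793)
Pow(Add(Mul(Add(-1951750, -1361604), Add(565111, 2495927)), Pow(Add(L, Function('T')(-1354)), Rational(1, 2))), Rational(1, 2)) = Pow(Add(Mul(Add(-1951750, -1361604), Add(565111, 2495927)), Pow(Add(-2466890, -2793), Rational(1, 2))), Rational(1, 2)) = Pow(Add(Mul(-3313354, 3061038), Pow(-2469683, Rational(1, 2))), Rational(1, 2)) = Pow(Add(-10142302501452, Mul(I, Pow(2469683, Rational(1, 2)))), Rational(1, 2))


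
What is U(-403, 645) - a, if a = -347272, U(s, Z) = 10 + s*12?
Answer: 342446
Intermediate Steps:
U(s, Z) = 10 + 12*s
U(-403, 645) - a = (10 + 12*(-403)) - 1*(-347272) = (10 - 4836) + 347272 = -4826 + 347272 = 342446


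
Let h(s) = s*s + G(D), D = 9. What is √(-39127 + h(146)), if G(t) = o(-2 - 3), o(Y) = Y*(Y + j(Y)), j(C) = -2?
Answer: 4*I*√1111 ≈ 133.33*I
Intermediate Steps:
o(Y) = Y*(-2 + Y) (o(Y) = Y*(Y - 2) = Y*(-2 + Y))
G(t) = 35 (G(t) = (-2 - 3)*(-2 + (-2 - 3)) = -5*(-2 - 5) = -5*(-7) = 35)
h(s) = 35 + s² (h(s) = s*s + 35 = s² + 35 = 35 + s²)
√(-39127 + h(146)) = √(-39127 + (35 + 146²)) = √(-39127 + (35 + 21316)) = √(-39127 + 21351) = √(-17776) = 4*I*√1111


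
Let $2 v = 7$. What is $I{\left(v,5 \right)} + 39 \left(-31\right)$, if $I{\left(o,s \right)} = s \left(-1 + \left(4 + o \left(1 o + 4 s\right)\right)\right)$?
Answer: $- \frac{3131}{4} \approx -782.75$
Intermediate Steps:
$v = \frac{7}{2}$ ($v = \frac{1}{2} \cdot 7 = \frac{7}{2} \approx 3.5$)
$I{\left(o,s \right)} = s \left(3 + o \left(o + 4 s\right)\right)$ ($I{\left(o,s \right)} = s \left(-1 + \left(4 + o \left(o + 4 s\right)\right)\right) = s \left(3 + o \left(o + 4 s\right)\right)$)
$I{\left(v,5 \right)} + 39 \left(-31\right) = 5 \left(3 + \left(\frac{7}{2}\right)^{2} + 4 \cdot \frac{7}{2} \cdot 5\right) + 39 \left(-31\right) = 5 \left(3 + \frac{49}{4} + 70\right) - 1209 = 5 \cdot \frac{341}{4} - 1209 = \frac{1705}{4} - 1209 = - \frac{3131}{4}$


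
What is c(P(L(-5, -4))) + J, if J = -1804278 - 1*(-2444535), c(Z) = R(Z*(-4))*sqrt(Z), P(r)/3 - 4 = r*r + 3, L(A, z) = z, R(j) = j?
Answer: 640257 - 276*sqrt(69) ≈ 6.3796e+5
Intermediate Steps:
P(r) = 21 + 3*r**2 (P(r) = 12 + 3*(r*r + 3) = 12 + 3*(r**2 + 3) = 12 + 3*(3 + r**2) = 12 + (9 + 3*r**2) = 21 + 3*r**2)
c(Z) = -4*Z**(3/2) (c(Z) = (Z*(-4))*sqrt(Z) = (-4*Z)*sqrt(Z) = -4*Z**(3/2))
J = 640257 (J = -1804278 + 2444535 = 640257)
c(P(L(-5, -4))) + J = -4*(21 + 3*(-4)**2)**(3/2) + 640257 = -4*(21 + 3*16)**(3/2) + 640257 = -4*(21 + 48)**(3/2) + 640257 = -276*sqrt(69) + 640257 = 640257 - 276*sqrt(69)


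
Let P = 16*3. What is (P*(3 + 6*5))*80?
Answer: 126720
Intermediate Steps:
P = 48
(P*(3 + 6*5))*80 = (48*(3 + 6*5))*80 = (48*(3 + 30))*80 = (48*33)*80 = 1584*80 = 126720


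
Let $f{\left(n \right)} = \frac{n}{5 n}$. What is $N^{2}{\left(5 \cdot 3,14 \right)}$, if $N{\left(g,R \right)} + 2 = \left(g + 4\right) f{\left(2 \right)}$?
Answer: $\frac{81}{25} \approx 3.24$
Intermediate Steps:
$f{\left(n \right)} = \frac{1}{5}$ ($f{\left(n \right)} = n \frac{1}{5 n} = \frac{1}{5}$)
$N{\left(g,R \right)} = - \frac{6}{5} + \frac{g}{5}$ ($N{\left(g,R \right)} = -2 + \left(g + 4\right) \frac{1}{5} = -2 + \left(4 + g\right) \frac{1}{5} = -2 + \left(\frac{4}{5} + \frac{g}{5}\right) = - \frac{6}{5} + \frac{g}{5}$)
$N^{2}{\left(5 \cdot 3,14 \right)} = \left(- \frac{6}{5} + \frac{5 \cdot 3}{5}\right)^{2} = \left(- \frac{6}{5} + \frac{1}{5} \cdot 15\right)^{2} = \left(- \frac{6}{5} + 3\right)^{2} = \left(\frac{9}{5}\right)^{2} = \frac{81}{25}$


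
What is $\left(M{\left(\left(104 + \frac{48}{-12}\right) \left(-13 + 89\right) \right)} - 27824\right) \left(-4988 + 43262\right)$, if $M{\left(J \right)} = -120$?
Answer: $-1069528656$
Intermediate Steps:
$\left(M{\left(\left(104 + \frac{48}{-12}\right) \left(-13 + 89\right) \right)} - 27824\right) \left(-4988 + 43262\right) = \left(-120 - 27824\right) \left(-4988 + 43262\right) = \left(-27944\right) 38274 = -1069528656$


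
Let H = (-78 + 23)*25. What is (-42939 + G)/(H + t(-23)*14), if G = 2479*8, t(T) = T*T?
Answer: -23107/6031 ≈ -3.8314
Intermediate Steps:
t(T) = T²
G = 19832
H = -1375 (H = -55*25 = -1375)
(-42939 + G)/(H + t(-23)*14) = (-42939 + 19832)/(-1375 + (-23)²*14) = -23107/(-1375 + 529*14) = -23107/(-1375 + 7406) = -23107/6031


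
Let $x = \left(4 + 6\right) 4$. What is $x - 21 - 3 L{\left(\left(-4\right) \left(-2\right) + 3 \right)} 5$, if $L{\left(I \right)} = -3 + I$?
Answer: $2560$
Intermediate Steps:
$x = 40$ ($x = 10 \cdot 4 = 40$)
$x - 21 - 3 L{\left(\left(-4\right) \left(-2\right) + 3 \right)} 5 = 40 - 21 - 3 \left(-3 + \left(\left(-4\right) \left(-2\right) + 3\right)\right) 5 = 40 - 21 - 3 \left(-3 + \left(8 + 3\right)\right) 5 = 40 - 21 - 3 \left(-3 + 11\right) 5 = 40 - 21 \left(-3\right) 8 \cdot 5 = 40 - 21 \left(\left(-24\right) 5\right) = 40 - -2520 = 40 + 2520 = 2560$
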